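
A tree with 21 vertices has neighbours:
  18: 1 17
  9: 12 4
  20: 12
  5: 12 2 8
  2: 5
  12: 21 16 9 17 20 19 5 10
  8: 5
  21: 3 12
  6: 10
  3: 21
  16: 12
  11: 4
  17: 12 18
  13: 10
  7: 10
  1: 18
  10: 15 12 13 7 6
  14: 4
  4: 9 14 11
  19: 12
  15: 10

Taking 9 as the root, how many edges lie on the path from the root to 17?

2

Climbing from 17 to the root: 17 → 12 → 9. That's 2 steps.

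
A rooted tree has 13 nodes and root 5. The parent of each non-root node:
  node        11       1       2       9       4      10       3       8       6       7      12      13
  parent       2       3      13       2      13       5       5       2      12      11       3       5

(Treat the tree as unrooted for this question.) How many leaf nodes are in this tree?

The leaves are 1, 4, 6, 7, 8, 9, 10.
That is 7 leaves.

7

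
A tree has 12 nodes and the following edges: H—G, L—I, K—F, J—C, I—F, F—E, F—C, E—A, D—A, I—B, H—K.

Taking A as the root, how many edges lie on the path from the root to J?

4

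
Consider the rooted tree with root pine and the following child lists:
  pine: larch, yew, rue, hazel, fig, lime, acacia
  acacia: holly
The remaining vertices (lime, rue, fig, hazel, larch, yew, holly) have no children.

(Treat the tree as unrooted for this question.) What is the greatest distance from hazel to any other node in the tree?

3

The node farthest from hazel is holly, via hazel-pine-acacia-holly — 3 edges.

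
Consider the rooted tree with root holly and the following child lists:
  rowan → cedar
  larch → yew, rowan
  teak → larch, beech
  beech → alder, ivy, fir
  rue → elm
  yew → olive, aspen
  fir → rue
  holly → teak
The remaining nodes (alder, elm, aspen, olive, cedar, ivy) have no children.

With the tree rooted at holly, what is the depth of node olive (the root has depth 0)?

4

Climbing from olive to the root: olive → yew → larch → teak → holly. That's 4 steps.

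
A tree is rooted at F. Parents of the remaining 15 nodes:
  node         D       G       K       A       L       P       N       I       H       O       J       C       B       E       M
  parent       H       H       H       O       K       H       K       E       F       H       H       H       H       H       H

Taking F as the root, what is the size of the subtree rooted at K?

Descendants of K (including itself): K, L, N. That's 3.

3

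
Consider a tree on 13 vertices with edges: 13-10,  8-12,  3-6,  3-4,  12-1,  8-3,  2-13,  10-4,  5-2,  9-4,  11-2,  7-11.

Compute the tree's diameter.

BFS from 7 reaches 1 last, at distance 9; BFS from 1 confirms no node is farther.
Path: 7-11-2-13-10-4-3-8-12-1.

9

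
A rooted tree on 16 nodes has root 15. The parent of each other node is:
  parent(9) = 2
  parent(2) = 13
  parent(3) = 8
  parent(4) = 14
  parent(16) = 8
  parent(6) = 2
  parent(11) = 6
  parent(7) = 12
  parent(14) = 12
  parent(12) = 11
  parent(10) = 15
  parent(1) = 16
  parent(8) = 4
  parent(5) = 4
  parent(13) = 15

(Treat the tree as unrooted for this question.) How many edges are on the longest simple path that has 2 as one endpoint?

8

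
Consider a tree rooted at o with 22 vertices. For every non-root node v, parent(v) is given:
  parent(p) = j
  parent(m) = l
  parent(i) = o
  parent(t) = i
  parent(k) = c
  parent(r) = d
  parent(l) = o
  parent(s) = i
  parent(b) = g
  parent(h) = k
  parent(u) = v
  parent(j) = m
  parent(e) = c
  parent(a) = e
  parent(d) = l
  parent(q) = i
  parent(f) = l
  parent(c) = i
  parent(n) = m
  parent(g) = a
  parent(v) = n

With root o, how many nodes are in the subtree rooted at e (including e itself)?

4

Descendants of e (including itself): e, a, g, b. That's 4.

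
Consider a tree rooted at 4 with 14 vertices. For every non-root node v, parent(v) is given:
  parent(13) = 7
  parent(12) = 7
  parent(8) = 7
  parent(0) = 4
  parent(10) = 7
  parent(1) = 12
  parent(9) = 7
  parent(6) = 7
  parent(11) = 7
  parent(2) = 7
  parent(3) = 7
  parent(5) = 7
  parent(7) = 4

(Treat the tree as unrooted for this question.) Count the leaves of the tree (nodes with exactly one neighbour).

11

Exactly 11 nodes have a single neighbour: 0, 1, 2, 3, 5, 6, 8, 9, 10, 11, 13.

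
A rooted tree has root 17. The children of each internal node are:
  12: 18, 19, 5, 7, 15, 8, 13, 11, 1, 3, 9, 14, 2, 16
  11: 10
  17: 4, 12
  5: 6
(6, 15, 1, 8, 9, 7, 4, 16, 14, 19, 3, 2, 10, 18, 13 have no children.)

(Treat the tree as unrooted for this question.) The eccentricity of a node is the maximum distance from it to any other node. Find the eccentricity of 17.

3

The node farthest from 17 is 10 (6 also at distance 3), via 17-12-11-10 — 3 edges.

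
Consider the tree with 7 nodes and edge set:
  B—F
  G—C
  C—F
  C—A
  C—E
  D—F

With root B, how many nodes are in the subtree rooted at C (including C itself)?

4

The subtree rooted at C contains: C, A, E, G — 4 nodes.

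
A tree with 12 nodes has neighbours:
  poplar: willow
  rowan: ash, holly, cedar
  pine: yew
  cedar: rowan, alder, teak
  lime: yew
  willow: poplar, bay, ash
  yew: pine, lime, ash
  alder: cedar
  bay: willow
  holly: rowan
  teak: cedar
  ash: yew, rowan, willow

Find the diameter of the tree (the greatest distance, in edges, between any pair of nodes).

5

Starting from poplar, a farthest node is alder at distance 5.
One longest path: poplar - willow - ash - rowan - cedar - alder.
So the diameter is 5.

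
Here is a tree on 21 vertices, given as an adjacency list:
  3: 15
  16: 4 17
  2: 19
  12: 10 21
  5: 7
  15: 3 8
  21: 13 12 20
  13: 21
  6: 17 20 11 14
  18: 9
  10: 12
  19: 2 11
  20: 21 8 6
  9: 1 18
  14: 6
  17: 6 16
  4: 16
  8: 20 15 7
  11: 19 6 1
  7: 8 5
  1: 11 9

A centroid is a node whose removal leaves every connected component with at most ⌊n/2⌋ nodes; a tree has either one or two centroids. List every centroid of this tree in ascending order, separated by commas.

Delete 6: the remaining components have sizes 10, 6, 3, 1. Max 10 ≤ 10, so 6 is a centroid.
No neighbour of 6 does as well, so 6 is the unique centroid.

6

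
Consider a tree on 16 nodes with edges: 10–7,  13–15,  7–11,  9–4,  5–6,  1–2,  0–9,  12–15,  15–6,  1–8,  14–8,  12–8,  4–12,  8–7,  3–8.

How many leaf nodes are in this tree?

Degree-1 nodes: 0, 2, 3, 5, 10, 11, 13, 14 — 8 of them.

8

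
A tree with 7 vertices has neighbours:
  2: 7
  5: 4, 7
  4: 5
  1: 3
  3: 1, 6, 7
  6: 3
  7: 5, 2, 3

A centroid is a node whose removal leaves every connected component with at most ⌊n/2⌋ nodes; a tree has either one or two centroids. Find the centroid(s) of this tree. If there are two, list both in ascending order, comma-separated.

7

Delete 7: the remaining components have sizes 3, 2, 1. Max 3 ≤ 3, so 7 is a centroid.
Every other node leaves some component of size > 3, so the centroid is unique.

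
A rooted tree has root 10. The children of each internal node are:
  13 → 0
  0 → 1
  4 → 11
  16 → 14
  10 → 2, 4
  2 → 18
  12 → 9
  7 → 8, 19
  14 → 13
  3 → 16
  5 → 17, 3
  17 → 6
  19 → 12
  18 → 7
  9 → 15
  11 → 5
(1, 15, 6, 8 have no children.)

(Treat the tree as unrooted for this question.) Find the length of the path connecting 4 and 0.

Walking from 4: 4–11–5–3–16–14–13–0. Length 7.

7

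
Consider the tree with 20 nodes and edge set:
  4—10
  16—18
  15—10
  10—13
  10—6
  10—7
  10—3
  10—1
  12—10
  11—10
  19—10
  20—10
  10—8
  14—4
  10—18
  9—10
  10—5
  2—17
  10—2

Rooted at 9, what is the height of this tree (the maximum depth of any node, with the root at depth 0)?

3

A deepest node is 14, reached by 9-10-4-14.
That path has 3 edges, so the height is 3.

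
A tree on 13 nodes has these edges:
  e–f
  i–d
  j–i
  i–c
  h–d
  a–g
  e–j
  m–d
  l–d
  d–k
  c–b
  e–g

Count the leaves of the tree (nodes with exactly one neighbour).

7

The leaves are a, b, f, h, k, l, m.
That is 7 leaves.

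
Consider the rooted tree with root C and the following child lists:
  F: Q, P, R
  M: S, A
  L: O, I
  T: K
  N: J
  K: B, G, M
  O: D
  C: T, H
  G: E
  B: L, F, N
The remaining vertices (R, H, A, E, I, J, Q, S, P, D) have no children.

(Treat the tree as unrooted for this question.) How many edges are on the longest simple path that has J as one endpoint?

A farthest node from J is H.
The path J–N–B–K–T–C–H has 6 edges.

6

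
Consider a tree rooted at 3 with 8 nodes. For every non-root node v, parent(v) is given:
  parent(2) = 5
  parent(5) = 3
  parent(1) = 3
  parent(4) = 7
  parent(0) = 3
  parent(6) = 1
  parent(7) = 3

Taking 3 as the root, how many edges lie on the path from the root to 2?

2

Path from 3 to 2: 3 → 5 → 2, which has 2 edges.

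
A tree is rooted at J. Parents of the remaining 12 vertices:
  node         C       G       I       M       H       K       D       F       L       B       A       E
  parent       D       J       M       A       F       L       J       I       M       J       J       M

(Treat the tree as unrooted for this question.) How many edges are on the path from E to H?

4

Walking from E: E–M–I–F–H. Length 4.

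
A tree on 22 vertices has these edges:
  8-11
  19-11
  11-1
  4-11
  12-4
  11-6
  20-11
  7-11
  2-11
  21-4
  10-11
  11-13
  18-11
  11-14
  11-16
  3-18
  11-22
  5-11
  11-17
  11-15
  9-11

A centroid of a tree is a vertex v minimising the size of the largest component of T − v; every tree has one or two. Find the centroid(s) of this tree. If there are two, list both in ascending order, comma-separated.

11

Delete 11: the remaining components have sizes 3, 2, 1, 1, 1, 1, 1, 1, 1, 1, 1, 1, 1, 1, 1, 1, 1, 1. Max 3 ≤ 11, so 11 is a centroid.
No neighbour of 11 does as well, so 11 is the unique centroid.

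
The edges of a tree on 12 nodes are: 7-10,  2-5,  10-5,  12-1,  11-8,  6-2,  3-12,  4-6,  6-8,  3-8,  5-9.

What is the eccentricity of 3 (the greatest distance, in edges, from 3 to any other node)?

6

Distances from 3 peak at 6, attained at 7.
3 – 8 – 6 – 2 – 5 – 10 – 7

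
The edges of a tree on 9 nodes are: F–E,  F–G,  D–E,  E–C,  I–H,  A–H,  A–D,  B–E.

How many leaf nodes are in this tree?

4

Degree-1 nodes: B, C, G, I — 4 of them.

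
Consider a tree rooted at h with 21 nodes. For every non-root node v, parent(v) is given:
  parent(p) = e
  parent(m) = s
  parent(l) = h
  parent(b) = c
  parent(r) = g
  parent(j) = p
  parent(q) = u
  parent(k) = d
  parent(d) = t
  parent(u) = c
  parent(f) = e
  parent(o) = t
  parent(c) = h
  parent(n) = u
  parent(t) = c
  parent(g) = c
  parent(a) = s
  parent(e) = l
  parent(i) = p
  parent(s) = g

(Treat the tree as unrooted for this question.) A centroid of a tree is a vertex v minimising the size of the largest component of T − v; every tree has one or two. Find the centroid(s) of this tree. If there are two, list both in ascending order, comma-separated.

c

If c is removed the pieces have sizes 7, 5, 4, 3, 1, all ≤ ⌊21/2⌋ = 10.
No neighbour of c does as well, so c is the unique centroid.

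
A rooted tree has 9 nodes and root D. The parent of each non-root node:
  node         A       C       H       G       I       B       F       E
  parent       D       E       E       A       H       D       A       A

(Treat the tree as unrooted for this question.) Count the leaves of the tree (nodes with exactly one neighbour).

5

Exactly 5 nodes have a single neighbour: B, C, F, G, I.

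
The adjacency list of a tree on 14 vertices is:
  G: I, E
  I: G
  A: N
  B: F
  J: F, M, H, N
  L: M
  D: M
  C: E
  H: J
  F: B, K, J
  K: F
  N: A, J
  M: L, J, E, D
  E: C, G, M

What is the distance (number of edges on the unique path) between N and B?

N – J – F – B: 3 edges.

3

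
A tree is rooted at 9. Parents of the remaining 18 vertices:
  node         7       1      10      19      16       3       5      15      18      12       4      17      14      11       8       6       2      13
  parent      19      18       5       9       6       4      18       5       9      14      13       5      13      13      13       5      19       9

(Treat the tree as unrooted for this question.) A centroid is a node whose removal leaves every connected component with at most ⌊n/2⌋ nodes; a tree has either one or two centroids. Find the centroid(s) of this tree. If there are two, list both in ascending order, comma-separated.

9

Removing 9 splits the tree into components of sizes 8, 7, 3; the largest is 8 ≤ ⌊19/2⌋ = 9.
No neighbour of 9 does as well, so 9 is the unique centroid.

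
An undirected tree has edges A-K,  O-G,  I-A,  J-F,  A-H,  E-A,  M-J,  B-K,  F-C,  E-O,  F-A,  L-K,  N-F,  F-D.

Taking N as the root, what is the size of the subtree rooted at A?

9

Descendants of A (including itself): A, H, E, K, I, O, L, B, G. That's 9.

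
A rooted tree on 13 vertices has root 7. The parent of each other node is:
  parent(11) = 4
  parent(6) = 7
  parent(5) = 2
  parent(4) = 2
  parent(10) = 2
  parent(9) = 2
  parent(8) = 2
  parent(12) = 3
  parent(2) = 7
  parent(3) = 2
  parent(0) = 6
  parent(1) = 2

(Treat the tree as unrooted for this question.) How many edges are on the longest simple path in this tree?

A longest path is 11 - 4 - 2 - 7 - 6 - 0, with 5 edges.

5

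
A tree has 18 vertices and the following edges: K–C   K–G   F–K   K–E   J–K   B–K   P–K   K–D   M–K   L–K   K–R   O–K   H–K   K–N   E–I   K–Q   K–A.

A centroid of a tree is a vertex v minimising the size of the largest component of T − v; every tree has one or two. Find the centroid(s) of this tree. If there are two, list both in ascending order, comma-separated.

Delete K: the remaining components have sizes 2, 1, 1, 1, 1, 1, 1, 1, 1, 1, 1, 1, 1, 1, 1, 1. Max 2 ≤ 9, so K is a centroid.
No neighbour of K does as well, so K is the unique centroid.

K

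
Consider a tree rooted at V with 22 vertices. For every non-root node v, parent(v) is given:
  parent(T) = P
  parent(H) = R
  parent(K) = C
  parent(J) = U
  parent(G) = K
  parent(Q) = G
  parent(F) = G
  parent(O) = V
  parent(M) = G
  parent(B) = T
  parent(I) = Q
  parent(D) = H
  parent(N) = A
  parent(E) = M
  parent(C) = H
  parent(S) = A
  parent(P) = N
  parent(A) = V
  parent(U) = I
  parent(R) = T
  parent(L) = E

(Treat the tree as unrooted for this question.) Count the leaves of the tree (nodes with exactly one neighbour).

Degree-1 nodes: B, D, F, J, L, O, S — 7 of them.

7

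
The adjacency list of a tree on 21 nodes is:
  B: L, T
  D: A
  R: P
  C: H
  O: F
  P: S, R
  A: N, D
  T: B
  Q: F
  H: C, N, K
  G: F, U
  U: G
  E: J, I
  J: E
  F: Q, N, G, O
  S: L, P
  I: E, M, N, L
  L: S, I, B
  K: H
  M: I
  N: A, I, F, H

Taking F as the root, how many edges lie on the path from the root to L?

F → N → I → L — 3 edges.

3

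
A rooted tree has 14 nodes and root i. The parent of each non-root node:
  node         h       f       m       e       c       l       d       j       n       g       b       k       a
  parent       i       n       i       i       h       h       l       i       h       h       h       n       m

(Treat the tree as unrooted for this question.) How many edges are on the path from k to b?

k - n - h - b: 3 edges.

3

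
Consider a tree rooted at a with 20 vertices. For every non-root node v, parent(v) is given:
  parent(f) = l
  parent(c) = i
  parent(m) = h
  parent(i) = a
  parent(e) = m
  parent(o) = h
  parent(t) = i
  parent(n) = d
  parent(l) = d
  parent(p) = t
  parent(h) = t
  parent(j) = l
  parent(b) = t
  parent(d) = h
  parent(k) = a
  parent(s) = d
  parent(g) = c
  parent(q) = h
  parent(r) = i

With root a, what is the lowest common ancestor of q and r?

i

Path q→root: q h t i a; path r→root: r i a.
First common node: i.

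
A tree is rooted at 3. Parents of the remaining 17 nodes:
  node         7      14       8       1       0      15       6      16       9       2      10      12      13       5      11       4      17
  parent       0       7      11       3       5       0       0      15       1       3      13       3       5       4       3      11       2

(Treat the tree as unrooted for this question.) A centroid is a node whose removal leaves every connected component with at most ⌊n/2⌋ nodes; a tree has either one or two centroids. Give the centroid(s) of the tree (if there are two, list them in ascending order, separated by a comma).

4, 5

If 4 is removed the pieces have sizes 9, 8, all ≤ ⌊18/2⌋ = 9.
5 is adjacent to 4 and is also a centroid (the largest component after removing it is likewise 9).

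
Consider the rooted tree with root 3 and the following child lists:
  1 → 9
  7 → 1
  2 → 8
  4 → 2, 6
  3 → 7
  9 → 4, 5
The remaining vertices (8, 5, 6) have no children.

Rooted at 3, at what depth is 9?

Path from 3 to 9: 3 – 7 – 1 – 9, which has 3 edges.

3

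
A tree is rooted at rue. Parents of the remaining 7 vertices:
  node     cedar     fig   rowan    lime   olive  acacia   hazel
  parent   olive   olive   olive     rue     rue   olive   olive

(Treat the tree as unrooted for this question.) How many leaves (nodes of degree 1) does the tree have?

Degree-1 nodes: acacia, cedar, fig, hazel, lime, rowan — 6 of them.

6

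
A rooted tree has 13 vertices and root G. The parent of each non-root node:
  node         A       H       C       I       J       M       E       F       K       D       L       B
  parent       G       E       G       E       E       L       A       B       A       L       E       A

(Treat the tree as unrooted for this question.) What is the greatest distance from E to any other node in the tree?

3

The node farthest from E is C (F also at distance 3), via E – A – G – C — 3 edges.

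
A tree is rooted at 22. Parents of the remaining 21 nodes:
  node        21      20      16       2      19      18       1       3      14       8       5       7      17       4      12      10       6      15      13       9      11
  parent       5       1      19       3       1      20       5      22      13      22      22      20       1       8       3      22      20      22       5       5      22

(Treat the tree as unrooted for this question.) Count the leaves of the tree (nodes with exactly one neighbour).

14

Exactly 14 nodes have a single neighbour: 2, 4, 6, 7, 9, 10, 11, 12, 14, 15, 16, 17, 18, 21.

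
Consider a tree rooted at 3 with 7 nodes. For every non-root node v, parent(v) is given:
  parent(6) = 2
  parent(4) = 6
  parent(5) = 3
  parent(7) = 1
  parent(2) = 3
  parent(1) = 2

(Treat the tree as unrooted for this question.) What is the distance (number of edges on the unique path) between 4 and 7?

Walking from 4: 4 - 6 - 2 - 1 - 7. Length 4.

4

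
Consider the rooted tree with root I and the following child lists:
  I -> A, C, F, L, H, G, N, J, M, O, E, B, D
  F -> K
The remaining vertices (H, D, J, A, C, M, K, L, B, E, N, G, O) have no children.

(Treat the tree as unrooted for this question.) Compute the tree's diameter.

A longest path is K–F–I–D, with 3 edges.

3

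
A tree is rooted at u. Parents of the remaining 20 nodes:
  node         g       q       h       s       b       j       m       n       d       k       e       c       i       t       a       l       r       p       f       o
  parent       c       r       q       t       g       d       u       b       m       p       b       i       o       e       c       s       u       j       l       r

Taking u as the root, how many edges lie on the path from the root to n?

7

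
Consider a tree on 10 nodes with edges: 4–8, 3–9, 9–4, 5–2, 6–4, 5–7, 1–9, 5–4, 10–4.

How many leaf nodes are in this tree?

Exactly 7 nodes have a single neighbour: 1, 2, 3, 6, 7, 8, 10.

7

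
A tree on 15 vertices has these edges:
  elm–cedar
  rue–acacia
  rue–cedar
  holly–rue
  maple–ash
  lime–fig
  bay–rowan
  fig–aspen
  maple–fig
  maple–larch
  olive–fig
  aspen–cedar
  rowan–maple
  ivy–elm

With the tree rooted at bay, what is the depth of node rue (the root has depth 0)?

6

Path from bay to rue: bay → rowan → maple → fig → aspen → cedar → rue, which has 6 edges.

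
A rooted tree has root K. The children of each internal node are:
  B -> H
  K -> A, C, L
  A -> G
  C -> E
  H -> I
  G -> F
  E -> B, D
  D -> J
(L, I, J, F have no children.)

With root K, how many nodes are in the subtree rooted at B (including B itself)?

The subtree rooted at B contains: B, H, I — 3 nodes.

3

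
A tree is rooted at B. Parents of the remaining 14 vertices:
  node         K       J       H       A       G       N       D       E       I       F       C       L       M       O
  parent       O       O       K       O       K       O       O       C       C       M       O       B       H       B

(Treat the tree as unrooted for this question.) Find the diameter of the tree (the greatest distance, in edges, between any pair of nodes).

Starting from F, a farthest node is E at distance 6.
One longest path: F-M-H-K-O-C-E.
So the diameter is 6.

6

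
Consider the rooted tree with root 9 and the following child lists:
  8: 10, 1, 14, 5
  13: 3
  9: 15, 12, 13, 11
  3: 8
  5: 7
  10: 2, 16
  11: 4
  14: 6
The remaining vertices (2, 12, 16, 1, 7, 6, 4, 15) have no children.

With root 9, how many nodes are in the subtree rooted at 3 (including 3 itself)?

10

The subtree rooted at 3 contains: 3, 8, 10, 5, 14, 1, 2, 16, 7, 6 — 10 nodes.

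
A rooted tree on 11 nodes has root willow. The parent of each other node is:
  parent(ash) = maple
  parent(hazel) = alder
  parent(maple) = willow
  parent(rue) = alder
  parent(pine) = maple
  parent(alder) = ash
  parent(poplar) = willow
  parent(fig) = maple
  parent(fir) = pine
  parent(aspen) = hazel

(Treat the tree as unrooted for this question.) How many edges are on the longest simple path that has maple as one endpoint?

A farthest node from maple is aspen.
The path maple-ash-alder-hazel-aspen has 4 edges.

4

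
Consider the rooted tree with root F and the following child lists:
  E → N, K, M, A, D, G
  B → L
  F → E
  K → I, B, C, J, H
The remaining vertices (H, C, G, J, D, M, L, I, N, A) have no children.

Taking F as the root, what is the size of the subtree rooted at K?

The subtree rooted at K contains: K, I, B, J, H, C, L — 7 nodes.

7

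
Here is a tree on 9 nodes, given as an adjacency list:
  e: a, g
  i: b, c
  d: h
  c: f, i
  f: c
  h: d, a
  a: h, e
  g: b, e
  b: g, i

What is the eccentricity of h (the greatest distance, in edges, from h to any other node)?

Distances from h peak at 7, attained at f.
h-a-e-g-b-i-c-f

7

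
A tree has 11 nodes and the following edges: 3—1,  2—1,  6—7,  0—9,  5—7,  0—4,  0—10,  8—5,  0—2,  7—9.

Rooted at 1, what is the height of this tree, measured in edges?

6

8 sits deepest: 1-2-0-9-7-5-8 — 6 edges from the root.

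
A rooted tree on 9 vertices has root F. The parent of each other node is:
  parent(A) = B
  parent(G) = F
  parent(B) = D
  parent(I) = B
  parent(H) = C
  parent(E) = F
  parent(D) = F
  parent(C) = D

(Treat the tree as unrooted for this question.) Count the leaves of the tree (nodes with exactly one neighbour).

5

The leaves are A, E, G, H, I.
That is 5 leaves.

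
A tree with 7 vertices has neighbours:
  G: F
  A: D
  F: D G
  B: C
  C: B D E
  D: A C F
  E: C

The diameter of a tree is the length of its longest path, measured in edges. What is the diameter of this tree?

Starting from B, a farthest node is G at distance 4.
One longest path: B–C–D–F–G.
So the diameter is 4.

4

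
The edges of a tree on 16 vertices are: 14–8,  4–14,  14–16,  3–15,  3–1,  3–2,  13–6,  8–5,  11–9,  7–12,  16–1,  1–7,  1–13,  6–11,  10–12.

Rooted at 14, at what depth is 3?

14 – 16 – 1 – 3 — 3 edges.

3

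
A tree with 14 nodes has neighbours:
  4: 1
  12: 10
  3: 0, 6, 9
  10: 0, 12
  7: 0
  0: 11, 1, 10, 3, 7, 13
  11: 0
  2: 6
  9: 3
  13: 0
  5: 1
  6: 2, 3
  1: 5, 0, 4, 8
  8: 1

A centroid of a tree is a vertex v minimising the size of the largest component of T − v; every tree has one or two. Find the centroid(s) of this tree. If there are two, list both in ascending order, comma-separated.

If 0 is removed the pieces have sizes 4, 4, 2, 1, 1, 1, all ≤ ⌊14/2⌋ = 7.
Every other node leaves some component of size > 7, so the centroid is unique.

0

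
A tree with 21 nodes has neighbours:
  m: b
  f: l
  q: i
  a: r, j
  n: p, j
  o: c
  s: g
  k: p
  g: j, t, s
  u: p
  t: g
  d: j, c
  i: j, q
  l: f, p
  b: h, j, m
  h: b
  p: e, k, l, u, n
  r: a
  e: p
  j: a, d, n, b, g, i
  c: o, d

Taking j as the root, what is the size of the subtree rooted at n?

7

n's subtree: {n, p, l, u, e, k, f}, size 7.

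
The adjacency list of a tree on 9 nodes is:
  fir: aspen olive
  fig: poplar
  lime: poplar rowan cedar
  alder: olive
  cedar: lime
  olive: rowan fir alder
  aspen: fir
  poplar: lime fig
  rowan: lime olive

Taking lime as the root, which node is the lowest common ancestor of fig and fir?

lime

fig's ancestor chain is fig, poplar, lime and fir's is fir, olive, rowan, lime; they first meet at lime.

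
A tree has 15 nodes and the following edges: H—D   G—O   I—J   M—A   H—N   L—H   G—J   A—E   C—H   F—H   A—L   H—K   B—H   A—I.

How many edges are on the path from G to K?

6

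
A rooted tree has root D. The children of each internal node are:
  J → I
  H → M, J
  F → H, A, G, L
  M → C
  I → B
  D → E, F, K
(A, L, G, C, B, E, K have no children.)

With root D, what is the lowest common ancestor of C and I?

Path C→root: C M H F D; path I→root: I J H F D.
First common node: H.

H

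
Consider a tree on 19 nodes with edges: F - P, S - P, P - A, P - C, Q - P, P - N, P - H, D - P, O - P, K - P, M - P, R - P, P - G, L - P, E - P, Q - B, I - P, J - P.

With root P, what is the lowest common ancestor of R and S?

P

R's ancestor chain is R, P and S's is S, P; they first meet at P.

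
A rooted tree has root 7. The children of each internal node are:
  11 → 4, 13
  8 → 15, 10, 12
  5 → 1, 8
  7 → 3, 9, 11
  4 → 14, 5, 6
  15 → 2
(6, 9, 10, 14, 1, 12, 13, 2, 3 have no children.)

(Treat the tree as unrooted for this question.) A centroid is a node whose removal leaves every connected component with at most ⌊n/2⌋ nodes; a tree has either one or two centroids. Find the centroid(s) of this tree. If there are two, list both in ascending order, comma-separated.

Removing 4 splits the tree into components of sizes 7, 5, 1, 1; the largest is 7 ≤ ⌊15/2⌋ = 7.
Every other node leaves some component of size > 7, so the centroid is unique.

4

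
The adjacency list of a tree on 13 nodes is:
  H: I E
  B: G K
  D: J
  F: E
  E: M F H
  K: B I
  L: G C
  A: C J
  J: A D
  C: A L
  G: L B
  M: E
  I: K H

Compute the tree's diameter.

BFS from M reaches D last, at distance 11; BFS from D confirms no node is farther.
Path: M – E – H – I – K – B – G – L – C – A – J – D.

11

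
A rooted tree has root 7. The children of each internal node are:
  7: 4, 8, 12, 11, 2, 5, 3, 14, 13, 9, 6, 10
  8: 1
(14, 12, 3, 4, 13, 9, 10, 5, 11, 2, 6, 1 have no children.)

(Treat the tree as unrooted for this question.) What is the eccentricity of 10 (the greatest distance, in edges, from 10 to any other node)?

3

Distances from 10 peak at 3, attained at 1.
10–7–8–1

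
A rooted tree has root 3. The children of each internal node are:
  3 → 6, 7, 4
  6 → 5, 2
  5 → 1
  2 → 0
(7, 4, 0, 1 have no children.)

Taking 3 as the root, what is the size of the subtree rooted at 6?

6's subtree: {6, 2, 5, 0, 1}, size 5.

5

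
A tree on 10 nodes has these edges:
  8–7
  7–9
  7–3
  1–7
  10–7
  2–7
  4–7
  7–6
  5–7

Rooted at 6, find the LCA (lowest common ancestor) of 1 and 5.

1's ancestor chain is 1, 7, 6 and 5's is 5, 7, 6; they first meet at 7.

7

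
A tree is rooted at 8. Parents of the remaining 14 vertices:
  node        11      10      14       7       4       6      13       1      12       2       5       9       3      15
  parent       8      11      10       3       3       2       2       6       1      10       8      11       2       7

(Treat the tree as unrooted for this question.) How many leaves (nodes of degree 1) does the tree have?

7

Exactly 7 nodes have a single neighbour: 4, 5, 9, 12, 13, 14, 15.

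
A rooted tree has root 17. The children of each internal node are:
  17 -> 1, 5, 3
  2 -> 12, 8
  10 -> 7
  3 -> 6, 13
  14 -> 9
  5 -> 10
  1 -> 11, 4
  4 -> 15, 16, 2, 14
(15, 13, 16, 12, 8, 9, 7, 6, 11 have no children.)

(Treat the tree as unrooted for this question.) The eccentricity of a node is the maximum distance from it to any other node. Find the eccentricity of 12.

7

Distances from 12 peak at 7, attained at 7.
12 – 2 – 4 – 1 – 17 – 5 – 10 – 7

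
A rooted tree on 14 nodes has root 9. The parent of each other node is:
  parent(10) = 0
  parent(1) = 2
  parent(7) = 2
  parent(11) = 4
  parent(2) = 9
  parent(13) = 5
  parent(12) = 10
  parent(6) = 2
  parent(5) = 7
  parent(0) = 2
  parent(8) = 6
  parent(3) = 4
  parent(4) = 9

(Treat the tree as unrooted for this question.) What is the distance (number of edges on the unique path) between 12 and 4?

5

12 - 10 - 0 - 2 - 9 - 4: 5 edges.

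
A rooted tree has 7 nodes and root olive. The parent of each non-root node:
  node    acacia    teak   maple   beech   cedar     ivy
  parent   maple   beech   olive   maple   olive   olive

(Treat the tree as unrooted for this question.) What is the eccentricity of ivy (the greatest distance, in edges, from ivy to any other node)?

4

The node farthest from ivy is teak, via ivy – olive – maple – beech – teak — 4 edges.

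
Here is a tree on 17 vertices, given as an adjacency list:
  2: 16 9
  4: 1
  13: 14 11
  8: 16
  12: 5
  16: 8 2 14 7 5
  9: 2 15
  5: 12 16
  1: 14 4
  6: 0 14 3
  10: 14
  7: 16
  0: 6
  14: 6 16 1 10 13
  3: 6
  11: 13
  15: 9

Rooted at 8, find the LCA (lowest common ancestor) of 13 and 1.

Ancestors of 13 (toward the root): 13, 14, 16, 8.
Ancestors of 1: 1, 14, 16, 8.
The deepest node appearing in both lists is 14.

14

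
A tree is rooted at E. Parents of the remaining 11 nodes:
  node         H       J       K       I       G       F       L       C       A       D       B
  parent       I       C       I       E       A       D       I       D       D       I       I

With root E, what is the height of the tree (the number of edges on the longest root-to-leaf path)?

4

A deepest node is G, reached by E–I–D–A–G.
That path has 4 edges, so the height is 4.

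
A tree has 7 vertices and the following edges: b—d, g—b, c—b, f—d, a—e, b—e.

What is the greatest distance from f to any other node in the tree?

A farthest node from f is a.
The path f-d-b-e-a has 4 edges.

4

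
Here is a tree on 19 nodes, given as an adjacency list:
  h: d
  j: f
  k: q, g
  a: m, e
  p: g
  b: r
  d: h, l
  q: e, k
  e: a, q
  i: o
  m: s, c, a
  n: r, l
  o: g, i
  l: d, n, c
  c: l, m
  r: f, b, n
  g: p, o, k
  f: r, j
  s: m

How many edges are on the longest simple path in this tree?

Starting from i, a farthest node is j at distance 13.
One longest path: i–o–g–k–q–e–a–m–c–l–n–r–f–j.
So the diameter is 13.

13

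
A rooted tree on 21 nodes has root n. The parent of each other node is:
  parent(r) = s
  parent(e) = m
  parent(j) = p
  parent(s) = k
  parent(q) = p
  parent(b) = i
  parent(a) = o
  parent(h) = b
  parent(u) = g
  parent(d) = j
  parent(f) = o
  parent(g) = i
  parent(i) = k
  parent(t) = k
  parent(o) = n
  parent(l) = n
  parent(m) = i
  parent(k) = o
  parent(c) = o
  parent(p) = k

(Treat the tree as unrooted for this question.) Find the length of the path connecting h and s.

4

h - b - i - k - s: 4 edges.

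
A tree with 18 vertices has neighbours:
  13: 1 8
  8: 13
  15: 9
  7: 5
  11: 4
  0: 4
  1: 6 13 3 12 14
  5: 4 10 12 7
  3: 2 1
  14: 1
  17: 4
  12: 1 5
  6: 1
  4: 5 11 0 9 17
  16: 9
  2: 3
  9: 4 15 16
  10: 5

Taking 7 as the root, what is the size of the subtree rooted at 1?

1's subtree: {1, 14, 3, 13, 6, 2, 8}, size 7.

7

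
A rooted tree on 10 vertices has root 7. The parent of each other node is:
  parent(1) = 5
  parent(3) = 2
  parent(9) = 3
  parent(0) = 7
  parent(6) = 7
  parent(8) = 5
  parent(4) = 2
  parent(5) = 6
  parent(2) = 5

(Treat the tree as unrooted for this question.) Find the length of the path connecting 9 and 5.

3

Walking from 9: 9–3–2–5. Length 3.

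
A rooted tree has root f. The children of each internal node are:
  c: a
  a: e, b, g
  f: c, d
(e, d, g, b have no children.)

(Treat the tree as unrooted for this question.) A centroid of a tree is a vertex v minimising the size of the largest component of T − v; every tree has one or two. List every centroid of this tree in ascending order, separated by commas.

a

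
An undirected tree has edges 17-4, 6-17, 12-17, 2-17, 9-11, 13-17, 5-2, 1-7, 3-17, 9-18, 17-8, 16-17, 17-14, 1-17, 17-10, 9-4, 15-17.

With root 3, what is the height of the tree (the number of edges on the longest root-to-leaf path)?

The longest root-to-leaf path is 3 → 17 → 4 → 9 → 11 (4 edges).

4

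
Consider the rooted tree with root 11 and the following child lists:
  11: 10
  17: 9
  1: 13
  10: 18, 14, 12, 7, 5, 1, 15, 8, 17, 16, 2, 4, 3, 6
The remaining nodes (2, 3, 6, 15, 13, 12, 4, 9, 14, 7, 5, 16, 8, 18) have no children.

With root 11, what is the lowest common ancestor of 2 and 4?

10

2's ancestor chain is 2, 10, 11 and 4's is 4, 10, 11; they first meet at 10.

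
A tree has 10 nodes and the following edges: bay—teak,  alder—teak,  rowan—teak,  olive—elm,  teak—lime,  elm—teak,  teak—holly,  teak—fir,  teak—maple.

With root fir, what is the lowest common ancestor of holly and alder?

Ancestors of holly (toward the root): holly, teak, fir.
Ancestors of alder: alder, teak, fir.
The deepest node appearing in both lists is teak.

teak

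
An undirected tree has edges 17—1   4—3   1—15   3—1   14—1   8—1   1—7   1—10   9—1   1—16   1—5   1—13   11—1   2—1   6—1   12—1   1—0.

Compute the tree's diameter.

A longest path is 4-3-1-17, with 3 edges.

3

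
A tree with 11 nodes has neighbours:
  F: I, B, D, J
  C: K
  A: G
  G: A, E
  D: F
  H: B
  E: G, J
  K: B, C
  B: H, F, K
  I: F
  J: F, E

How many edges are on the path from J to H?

3

The path is J – F – B – H, which has 3 edges.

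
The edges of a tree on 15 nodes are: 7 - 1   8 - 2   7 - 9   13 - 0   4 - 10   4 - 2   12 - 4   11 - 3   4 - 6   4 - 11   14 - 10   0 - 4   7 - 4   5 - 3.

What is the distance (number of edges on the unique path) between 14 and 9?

4

14 – 10 – 4 – 7 – 9: 4 edges.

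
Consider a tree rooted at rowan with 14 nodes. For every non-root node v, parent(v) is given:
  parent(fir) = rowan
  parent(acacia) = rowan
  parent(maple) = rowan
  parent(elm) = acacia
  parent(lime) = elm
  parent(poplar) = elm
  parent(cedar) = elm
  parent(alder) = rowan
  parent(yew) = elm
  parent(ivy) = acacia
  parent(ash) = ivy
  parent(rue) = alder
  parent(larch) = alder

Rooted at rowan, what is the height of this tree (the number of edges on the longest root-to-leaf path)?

3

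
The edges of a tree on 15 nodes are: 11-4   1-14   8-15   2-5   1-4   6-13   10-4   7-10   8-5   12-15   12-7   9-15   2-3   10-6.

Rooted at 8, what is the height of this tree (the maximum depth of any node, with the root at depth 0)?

A deepest node is 14, reached by 8-15-12-7-10-4-1-14.
That path has 7 edges, so the height is 7.

7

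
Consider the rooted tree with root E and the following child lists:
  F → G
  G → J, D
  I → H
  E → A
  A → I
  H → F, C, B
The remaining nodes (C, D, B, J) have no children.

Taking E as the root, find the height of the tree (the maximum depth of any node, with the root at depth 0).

6

A deepest node is D, reached by E–A–I–H–F–G–D.
That path has 6 edges, so the height is 6.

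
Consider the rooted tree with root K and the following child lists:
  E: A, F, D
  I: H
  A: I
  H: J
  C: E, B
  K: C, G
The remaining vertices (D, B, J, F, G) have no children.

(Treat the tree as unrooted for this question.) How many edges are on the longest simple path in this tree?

7

BFS from G reaches J last, at distance 7; BFS from J confirms no node is farther.
Path: G – K – C – E – A – I – H – J.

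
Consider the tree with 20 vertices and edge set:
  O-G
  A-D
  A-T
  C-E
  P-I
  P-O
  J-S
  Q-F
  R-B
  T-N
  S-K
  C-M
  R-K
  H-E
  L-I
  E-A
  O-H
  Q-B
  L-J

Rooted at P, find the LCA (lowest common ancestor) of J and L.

Ancestors of J (toward the root): J, L, I, P.
Ancestors of L: L, I, P.
The deepest node appearing in both lists is L.

L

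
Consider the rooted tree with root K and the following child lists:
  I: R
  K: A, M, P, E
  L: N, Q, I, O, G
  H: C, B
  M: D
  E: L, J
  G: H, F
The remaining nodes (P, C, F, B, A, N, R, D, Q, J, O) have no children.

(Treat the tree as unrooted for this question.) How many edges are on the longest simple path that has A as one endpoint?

The node farthest from A is C (B also at distance 6), via A-K-E-L-G-H-C — 6 edges.

6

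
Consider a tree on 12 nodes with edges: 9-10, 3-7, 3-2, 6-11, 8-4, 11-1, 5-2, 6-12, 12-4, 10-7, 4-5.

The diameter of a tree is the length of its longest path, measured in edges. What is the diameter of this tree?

10

A longest path is 9-10-7-3-2-5-4-12-6-11-1, with 10 edges.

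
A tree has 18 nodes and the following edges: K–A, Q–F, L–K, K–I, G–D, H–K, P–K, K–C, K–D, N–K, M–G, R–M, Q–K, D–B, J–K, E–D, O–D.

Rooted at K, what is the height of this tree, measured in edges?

4

A deepest node is R, reached by K → D → G → M → R.
That path has 4 edges, so the height is 4.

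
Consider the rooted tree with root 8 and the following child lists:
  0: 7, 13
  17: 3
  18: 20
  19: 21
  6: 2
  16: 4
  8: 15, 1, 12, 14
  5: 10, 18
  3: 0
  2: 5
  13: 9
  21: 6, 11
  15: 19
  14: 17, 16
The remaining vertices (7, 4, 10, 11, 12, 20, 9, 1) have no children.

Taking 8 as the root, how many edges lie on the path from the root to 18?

8–15–19–21–6–2–5–18 — 7 edges.

7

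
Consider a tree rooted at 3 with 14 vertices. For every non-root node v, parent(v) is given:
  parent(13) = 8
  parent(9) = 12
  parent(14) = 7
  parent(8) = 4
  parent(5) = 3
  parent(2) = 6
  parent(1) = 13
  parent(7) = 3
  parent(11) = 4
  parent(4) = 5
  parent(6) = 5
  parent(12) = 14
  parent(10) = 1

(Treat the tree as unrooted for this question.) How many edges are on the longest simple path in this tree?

10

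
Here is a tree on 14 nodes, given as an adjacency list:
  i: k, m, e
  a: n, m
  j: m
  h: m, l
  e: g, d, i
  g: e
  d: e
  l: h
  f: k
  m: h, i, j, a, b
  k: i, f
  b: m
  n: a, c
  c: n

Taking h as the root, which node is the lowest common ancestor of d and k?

Path d→root: d e i m h; path k→root: k i m h.
First common node: i.

i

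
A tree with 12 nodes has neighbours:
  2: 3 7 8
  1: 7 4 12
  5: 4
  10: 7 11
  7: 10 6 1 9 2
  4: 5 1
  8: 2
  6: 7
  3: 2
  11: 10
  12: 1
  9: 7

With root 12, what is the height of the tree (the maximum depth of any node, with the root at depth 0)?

A deepest node is 8, reached by 12-1-7-2-8.
That path has 4 edges, so the height is 4.

4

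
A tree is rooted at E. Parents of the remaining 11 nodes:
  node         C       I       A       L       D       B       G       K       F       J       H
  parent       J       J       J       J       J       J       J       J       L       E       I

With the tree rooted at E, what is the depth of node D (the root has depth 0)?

2

Path from E to D: E–J–D, which has 2 edges.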